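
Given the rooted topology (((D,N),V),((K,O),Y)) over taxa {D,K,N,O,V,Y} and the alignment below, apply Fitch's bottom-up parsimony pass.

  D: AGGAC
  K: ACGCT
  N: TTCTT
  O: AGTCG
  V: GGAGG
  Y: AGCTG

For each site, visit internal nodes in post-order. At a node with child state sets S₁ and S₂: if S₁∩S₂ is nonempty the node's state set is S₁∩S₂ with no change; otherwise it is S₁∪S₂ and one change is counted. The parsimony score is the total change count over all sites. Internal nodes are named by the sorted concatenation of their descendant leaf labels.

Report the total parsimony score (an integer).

site 0, node DN: D={A} ∪ N={T} → {A,T} (+1)
site 0, node DNV: DN={A,T} ∪ V={G} → {A,G,T} (+1)
site 0, node KO: K={A} ∩ O={A} → {A} (+0)
site 0, node KOY: KO={A} ∩ Y={A} → {A} (+0)
site 0, node DKNOVY: DNV={A,G,T} ∩ KOY={A} → {A} (+0)
site 1, node DN: D={G} ∪ N={T} → {G,T} (+1)
site 1, node DNV: DN={G,T} ∩ V={G} → {G} (+0)
site 1, node KO: K={C} ∪ O={G} → {C,G} (+1)
site 1, node KOY: KO={C,G} ∩ Y={G} → {G} (+0)
site 1, node DKNOVY: DNV={G} ∩ KOY={G} → {G} (+0)
site 2, node DN: D={G} ∪ N={C} → {C,G} (+1)
site 2, node DNV: DN={C,G} ∪ V={A} → {A,C,G} (+1)
site 2, node KO: K={G} ∪ O={T} → {G,T} (+1)
site 2, node KOY: KO={G,T} ∪ Y={C} → {C,G,T} (+1)
site 2, node DKNOVY: DNV={A,C,G} ∩ KOY={C,G,T} → {C,G} (+0)
site 3, node DN: D={A} ∪ N={T} → {A,T} (+1)
site 3, node DNV: DN={A,T} ∪ V={G} → {A,G,T} (+1)
site 3, node KO: K={C} ∩ O={C} → {C} (+0)
site 3, node KOY: KO={C} ∪ Y={T} → {C,T} (+1)
site 3, node DKNOVY: DNV={A,G,T} ∩ KOY={C,T} → {T} (+0)
site 4, node DN: D={C} ∪ N={T} → {C,T} (+1)
site 4, node DNV: DN={C,T} ∪ V={G} → {C,G,T} (+1)
site 4, node KO: K={T} ∪ O={G} → {G,T} (+1)
site 4, node KOY: KO={G,T} ∩ Y={G} → {G} (+0)
site 4, node DKNOVY: DNV={C,G,T} ∩ KOY={G} → {G} (+0)
per-site changes: [2, 2, 4, 3, 3]; total = 14

14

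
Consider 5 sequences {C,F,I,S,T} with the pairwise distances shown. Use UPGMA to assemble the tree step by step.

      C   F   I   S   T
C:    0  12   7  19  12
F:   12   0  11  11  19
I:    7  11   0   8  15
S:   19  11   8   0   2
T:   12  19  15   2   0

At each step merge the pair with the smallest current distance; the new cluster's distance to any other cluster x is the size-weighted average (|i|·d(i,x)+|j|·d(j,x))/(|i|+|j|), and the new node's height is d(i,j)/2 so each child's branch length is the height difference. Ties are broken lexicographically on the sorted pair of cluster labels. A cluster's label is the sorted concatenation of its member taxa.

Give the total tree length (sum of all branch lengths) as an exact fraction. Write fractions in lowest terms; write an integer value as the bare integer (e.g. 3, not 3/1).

iteration 1: select S,T (d=2); attach at lengths (1, 1); label the merged cluster ST
  updated: d(C,ST)=31/2, d(F,ST)=15, d(I,ST)=23/2
iteration 2: select C,I (d=7); attach at lengths (7/2, 7/2); label the merged cluster CI
  updated: d(CI,F)=23/2, d(CI,ST)=27/2
iteration 3: select CI,F (d=23/2); attach at lengths (9/4, 23/4); label the merged cluster CFI
  updated: d(CFI,ST)=14
iteration 4: select CFI,ST (d=14); attach at lengths (5/4, 6); label the merged cluster CFIST
final tree: (((C:7/2,I:7/2):9/4,F:23/4):5/4,(S:1,T:1):6)
total length: 97/4

97/4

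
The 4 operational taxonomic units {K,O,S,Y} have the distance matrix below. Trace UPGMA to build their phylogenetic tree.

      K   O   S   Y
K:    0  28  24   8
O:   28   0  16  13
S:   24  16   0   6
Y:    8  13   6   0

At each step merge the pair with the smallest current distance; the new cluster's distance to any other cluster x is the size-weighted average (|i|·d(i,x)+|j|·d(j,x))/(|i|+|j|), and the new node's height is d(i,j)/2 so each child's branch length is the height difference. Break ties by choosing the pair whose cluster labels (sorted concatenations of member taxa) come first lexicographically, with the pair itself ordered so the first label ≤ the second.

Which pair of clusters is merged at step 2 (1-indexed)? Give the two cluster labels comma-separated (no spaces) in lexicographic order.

iteration 1: select S,Y (d=6); attach at lengths (3, 3); label the merged cluster SY
  updated: d(K,SY)=16, d(O,SY)=29/2
iteration 2: select O,SY (d=29/2); attach at lengths (29/4, 17/4); label the merged cluster OSY
  updated: d(K,OSY)=20
iteration 3: select K,OSY (d=20); attach at lengths (10, 11/4); label the merged cluster KOSY
final tree: (K:10,(O:29/4,(S:3,Y:3):17/4):11/4)
total length: 121/4

O,SY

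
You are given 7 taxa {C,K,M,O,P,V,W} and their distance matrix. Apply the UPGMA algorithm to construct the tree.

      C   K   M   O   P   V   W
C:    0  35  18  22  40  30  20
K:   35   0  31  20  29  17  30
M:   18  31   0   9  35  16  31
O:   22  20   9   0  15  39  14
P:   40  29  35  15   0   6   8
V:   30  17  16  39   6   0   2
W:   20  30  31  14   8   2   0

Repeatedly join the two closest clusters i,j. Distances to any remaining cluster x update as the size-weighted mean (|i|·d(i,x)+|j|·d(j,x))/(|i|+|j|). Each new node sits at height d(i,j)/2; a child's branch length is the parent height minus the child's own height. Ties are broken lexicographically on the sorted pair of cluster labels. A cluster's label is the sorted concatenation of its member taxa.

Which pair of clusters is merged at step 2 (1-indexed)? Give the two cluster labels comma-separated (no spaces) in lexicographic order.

P,VW

step 1: merge (V,W) at d=2; branch lengths V→1, W→1; new cluster VW
  updated: d(C,VW)=25, d(K,VW)=47/2, d(M,VW)=47/2, d(O,VW)=53/2, d(P,VW)=7
step 2: merge (P,VW) at d=7; branch lengths P→7/2, VW→5/2; new cluster PVW
  updated: d(C,PVW)=30, d(K,PVW)=76/3, d(M,PVW)=82/3, d(O,PVW)=68/3
step 3: merge (M,O) at d=9; branch lengths M→9/2, O→9/2; new cluster MO
  updated: d(C,MO)=20, d(K,MO)=51/2, d(MO,PVW)=25
step 4: merge (C,MO) at d=20; branch lengths C→10, MO→11/2; new cluster CMO
  updated: d(CMO,K)=86/3, d(CMO,PVW)=80/3
step 5: merge (K,PVW) at d=76/3; branch lengths K→38/3, PVW→55/6; new cluster KPVW
  updated: d(CMO,KPVW)=163/6
step 6: merge (CMO,KPVW) at d=163/6; branch lengths CMO→43/12, KPVW→11/12; new cluster CKMOPVW
final tree: ((C:10,(M:9/2,O:9/2):11/2):43/12,(K:38/3,(P:7/2,(V:1,W:1):5/2):55/6):11/12)
total length: 353/6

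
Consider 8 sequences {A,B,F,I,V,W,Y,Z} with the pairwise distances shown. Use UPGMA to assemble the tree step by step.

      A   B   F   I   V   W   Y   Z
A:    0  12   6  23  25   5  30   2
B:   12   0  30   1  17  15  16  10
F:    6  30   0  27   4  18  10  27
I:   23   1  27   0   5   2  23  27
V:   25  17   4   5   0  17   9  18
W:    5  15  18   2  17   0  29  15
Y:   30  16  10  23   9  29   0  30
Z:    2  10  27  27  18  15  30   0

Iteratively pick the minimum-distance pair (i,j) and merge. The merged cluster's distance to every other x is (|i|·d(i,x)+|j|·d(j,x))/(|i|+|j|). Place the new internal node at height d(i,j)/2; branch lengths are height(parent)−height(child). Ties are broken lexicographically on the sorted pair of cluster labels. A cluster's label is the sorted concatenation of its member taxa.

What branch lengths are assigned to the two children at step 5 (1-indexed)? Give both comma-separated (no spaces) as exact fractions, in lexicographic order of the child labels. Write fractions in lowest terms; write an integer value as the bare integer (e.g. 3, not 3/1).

step 1: merge (B,I) at d=1; branch lengths B→1/2, I→1/2; new cluster BI
  updated: d(A,BI)=35/2, d(BI,F)=57/2, d(BI,V)=11, d(BI,W)=17/2, d(BI,Y)=39/2, d(BI,Z)=37/2
step 2: merge (A,Z) at d=2; branch lengths A→1, Z→1; new cluster AZ
  updated: d(AZ,BI)=18, d(AZ,F)=33/2, d(AZ,V)=43/2, d(AZ,W)=10, d(AZ,Y)=30
step 3: merge (F,V) at d=4; branch lengths F→2, V→2; new cluster FV
  updated: d(AZ,FV)=19, d(BI,FV)=79/4, d(FV,W)=35/2, d(FV,Y)=19/2
step 4: merge (BI,W) at d=17/2; branch lengths BI→15/4, W→17/4; new cluster BIW
  updated: d(AZ,BIW)=46/3, d(BIW,FV)=19, d(BIW,Y)=68/3
step 5: merge (FV,Y) at d=19/2; branch lengths FV→11/4, Y→19/4; new cluster FVY
  updated: d(AZ,FVY)=68/3, d(BIW,FVY)=182/9
step 6: merge (AZ,BIW) at d=46/3; branch lengths AZ→20/3, BIW→41/12; new cluster ABIWZ
  updated: d(ABIWZ,FVY)=106/5
step 7: merge (ABIWZ,FVY) at d=106/5; branch lengths ABIWZ→44/15, FVY→117/20; new cluster ABFIVWYZ
final tree: (((A:1,Z:1):20/3,((B:1/2,I:1/2):15/4,W:17/4):41/12):44/15,((F:2,V:2):11/4,Y:19/4):117/20)
total length: 1241/30

11/4,19/4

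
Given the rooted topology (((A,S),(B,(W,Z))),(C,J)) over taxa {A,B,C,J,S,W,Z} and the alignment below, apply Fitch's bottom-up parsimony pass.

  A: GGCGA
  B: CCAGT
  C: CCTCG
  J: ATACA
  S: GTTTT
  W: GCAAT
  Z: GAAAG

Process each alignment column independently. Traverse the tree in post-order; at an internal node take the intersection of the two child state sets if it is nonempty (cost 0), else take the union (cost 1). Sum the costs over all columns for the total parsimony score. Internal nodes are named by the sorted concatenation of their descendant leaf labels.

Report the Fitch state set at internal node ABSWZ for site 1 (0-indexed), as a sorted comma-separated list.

site 0, node AS: A={G} ∩ S={G} → {G} (+0)
site 0, node WZ: W={G} ∩ Z={G} → {G} (+0)
site 0, node BWZ: B={C} ∪ WZ={G} → {C,G} (+1)
site 0, node ABSWZ: AS={G} ∩ BWZ={C,G} → {G} (+0)
site 0, node CJ: C={C} ∪ J={A} → {A,C} (+1)
site 0, node ABCJSWZ: ABSWZ={G} ∪ CJ={A,C} → {A,C,G} (+1)
site 1, node AS: A={G} ∪ S={T} → {G,T} (+1)
site 1, node WZ: W={C} ∪ Z={A} → {A,C} (+1)
site 1, node BWZ: B={C} ∩ WZ={A,C} → {C} (+0)
site 1, node ABSWZ: AS={G,T} ∪ BWZ={C} → {C,G,T} (+1)
site 1, node CJ: C={C} ∪ J={T} → {C,T} (+1)
site 1, node ABCJSWZ: ABSWZ={C,G,T} ∩ CJ={C,T} → {C,T} (+0)
site 2, node AS: A={C} ∪ S={T} → {C,T} (+1)
site 2, node WZ: W={A} ∩ Z={A} → {A} (+0)
site 2, node BWZ: B={A} ∩ WZ={A} → {A} (+0)
site 2, node ABSWZ: AS={C,T} ∪ BWZ={A} → {A,C,T} (+1)
site 2, node CJ: C={T} ∪ J={A} → {A,T} (+1)
site 2, node ABCJSWZ: ABSWZ={A,C,T} ∩ CJ={A,T} → {A,T} (+0)
site 3, node AS: A={G} ∪ S={T} → {G,T} (+1)
site 3, node WZ: W={A} ∩ Z={A} → {A} (+0)
site 3, node BWZ: B={G} ∪ WZ={A} → {A,G} (+1)
site 3, node ABSWZ: AS={G,T} ∩ BWZ={A,G} → {G} (+0)
site 3, node CJ: C={C} ∩ J={C} → {C} (+0)
site 3, node ABCJSWZ: ABSWZ={G} ∪ CJ={C} → {C,G} (+1)
site 4, node AS: A={A} ∪ S={T} → {A,T} (+1)
site 4, node WZ: W={T} ∪ Z={G} → {G,T} (+1)
site 4, node BWZ: B={T} ∩ WZ={G,T} → {T} (+0)
site 4, node ABSWZ: AS={A,T} ∩ BWZ={T} → {T} (+0)
site 4, node CJ: C={G} ∪ J={A} → {A,G} (+1)
site 4, node ABCJSWZ: ABSWZ={T} ∪ CJ={A,G} → {A,G,T} (+1)
per-site changes: [3, 4, 3, 3, 4]; total = 17

C,G,T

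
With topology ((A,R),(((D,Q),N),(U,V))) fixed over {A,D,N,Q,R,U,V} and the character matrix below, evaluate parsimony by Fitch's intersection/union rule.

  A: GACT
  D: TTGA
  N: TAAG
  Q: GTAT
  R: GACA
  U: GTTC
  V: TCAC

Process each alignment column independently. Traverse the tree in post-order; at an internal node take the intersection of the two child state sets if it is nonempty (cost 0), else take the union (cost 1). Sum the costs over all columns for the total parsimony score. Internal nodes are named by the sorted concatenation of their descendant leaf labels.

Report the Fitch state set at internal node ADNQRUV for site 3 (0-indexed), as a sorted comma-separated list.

A,T

AR@0: {G} ∩ {G} = {G} (intersection, +0)
DQ@0: {T} ∪ {G} = {G,T} (union, +1)
DNQ@0: {G,T} ∩ {T} = {T} (intersection, +0)
UV@0: {G} ∪ {T} = {G,T} (union, +1)
DNQUV@0: {T} ∩ {G,T} = {T} (intersection, +0)
ADNQRUV@0: {G} ∪ {T} = {G,T} (union, +1)
AR@1: {A} ∩ {A} = {A} (intersection, +0)
DQ@1: {T} ∩ {T} = {T} (intersection, +0)
DNQ@1: {T} ∪ {A} = {A,T} (union, +1)
UV@1: {T} ∪ {C} = {C,T} (union, +1)
DNQUV@1: {A,T} ∩ {C,T} = {T} (intersection, +0)
ADNQRUV@1: {A} ∪ {T} = {A,T} (union, +1)
AR@2: {C} ∩ {C} = {C} (intersection, +0)
DQ@2: {G} ∪ {A} = {A,G} (union, +1)
DNQ@2: {A,G} ∩ {A} = {A} (intersection, +0)
UV@2: {T} ∪ {A} = {A,T} (union, +1)
DNQUV@2: {A} ∩ {A,T} = {A} (intersection, +0)
ADNQRUV@2: {C} ∪ {A} = {A,C} (union, +1)
AR@3: {T} ∪ {A} = {A,T} (union, +1)
DQ@3: {A} ∪ {T} = {A,T} (union, +1)
DNQ@3: {A,T} ∪ {G} = {A,G,T} (union, +1)
UV@3: {C} ∩ {C} = {C} (intersection, +0)
DNQUV@3: {A,G,T} ∪ {C} = {A,C,G,T} (union, +1)
ADNQRUV@3: {A,T} ∩ {A,C,G,T} = {A,T} (intersection, +0)
per-site changes: [3, 3, 3, 4]; total = 13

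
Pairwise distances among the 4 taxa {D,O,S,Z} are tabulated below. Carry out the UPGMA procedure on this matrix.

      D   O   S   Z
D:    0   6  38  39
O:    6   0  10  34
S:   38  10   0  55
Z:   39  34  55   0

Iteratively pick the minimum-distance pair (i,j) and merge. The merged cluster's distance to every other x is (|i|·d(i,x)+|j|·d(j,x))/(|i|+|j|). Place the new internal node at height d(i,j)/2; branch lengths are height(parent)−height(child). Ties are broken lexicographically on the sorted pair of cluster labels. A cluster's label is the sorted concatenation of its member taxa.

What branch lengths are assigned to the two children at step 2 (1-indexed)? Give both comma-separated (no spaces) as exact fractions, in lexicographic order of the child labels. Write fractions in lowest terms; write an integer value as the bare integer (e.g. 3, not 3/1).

9,12

iteration 1: select D,O (d=6); attach at lengths (3, 3); label the merged cluster DO
  updated: d(DO,S)=24, d(DO,Z)=73/2
iteration 2: select DO,S (d=24); attach at lengths (9, 12); label the merged cluster DOS
  updated: d(DOS,Z)=128/3
iteration 3: select DOS,Z (d=128/3); attach at lengths (28/3, 64/3); label the merged cluster DOSZ
final tree: (((D:3,O:3):9,S:12):28/3,Z:64/3)
total length: 173/3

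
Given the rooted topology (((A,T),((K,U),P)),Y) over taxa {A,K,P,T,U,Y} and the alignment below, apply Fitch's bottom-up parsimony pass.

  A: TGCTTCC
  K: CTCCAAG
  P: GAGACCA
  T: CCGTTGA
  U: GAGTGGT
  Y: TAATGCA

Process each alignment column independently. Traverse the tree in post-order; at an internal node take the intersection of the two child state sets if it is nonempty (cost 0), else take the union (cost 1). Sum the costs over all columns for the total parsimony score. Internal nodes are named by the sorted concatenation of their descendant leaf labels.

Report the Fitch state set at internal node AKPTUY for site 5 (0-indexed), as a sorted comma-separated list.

C

AT@0: {T} ∪ {C} = {C,T} (union, +1)
KU@0: {C} ∪ {G} = {C,G} (union, +1)
KPU@0: {C,G} ∩ {G} = {G} (intersection, +0)
AKPTU@0: {C,T} ∪ {G} = {C,G,T} (union, +1)
AKPTUY@0: {C,G,T} ∩ {T} = {T} (intersection, +0)
AT@1: {G} ∪ {C} = {C,G} (union, +1)
KU@1: {T} ∪ {A} = {A,T} (union, +1)
KPU@1: {A,T} ∩ {A} = {A} (intersection, +0)
AKPTU@1: {C,G} ∪ {A} = {A,C,G} (union, +1)
AKPTUY@1: {A,C,G} ∩ {A} = {A} (intersection, +0)
AT@2: {C} ∪ {G} = {C,G} (union, +1)
KU@2: {C} ∪ {G} = {C,G} (union, +1)
KPU@2: {C,G} ∩ {G} = {G} (intersection, +0)
AKPTU@2: {C,G} ∩ {G} = {G} (intersection, +0)
AKPTUY@2: {G} ∪ {A} = {A,G} (union, +1)
AT@3: {T} ∩ {T} = {T} (intersection, +0)
KU@3: {C} ∪ {T} = {C,T} (union, +1)
KPU@3: {C,T} ∪ {A} = {A,C,T} (union, +1)
AKPTU@3: {T} ∩ {A,C,T} = {T} (intersection, +0)
AKPTUY@3: {T} ∩ {T} = {T} (intersection, +0)
AT@4: {T} ∩ {T} = {T} (intersection, +0)
KU@4: {A} ∪ {G} = {A,G} (union, +1)
KPU@4: {A,G} ∪ {C} = {A,C,G} (union, +1)
AKPTU@4: {T} ∪ {A,C,G} = {A,C,G,T} (union, +1)
AKPTUY@4: {A,C,G,T} ∩ {G} = {G} (intersection, +0)
AT@5: {C} ∪ {G} = {C,G} (union, +1)
KU@5: {A} ∪ {G} = {A,G} (union, +1)
KPU@5: {A,G} ∪ {C} = {A,C,G} (union, +1)
AKPTU@5: {C,G} ∩ {A,C,G} = {C,G} (intersection, +0)
AKPTUY@5: {C,G} ∩ {C} = {C} (intersection, +0)
AT@6: {C} ∪ {A} = {A,C} (union, +1)
KU@6: {G} ∪ {T} = {G,T} (union, +1)
KPU@6: {G,T} ∪ {A} = {A,G,T} (union, +1)
AKPTU@6: {A,C} ∩ {A,G,T} = {A} (intersection, +0)
AKPTUY@6: {A} ∩ {A} = {A} (intersection, +0)
per-site changes: [3, 3, 3, 2, 3, 3, 3]; total = 20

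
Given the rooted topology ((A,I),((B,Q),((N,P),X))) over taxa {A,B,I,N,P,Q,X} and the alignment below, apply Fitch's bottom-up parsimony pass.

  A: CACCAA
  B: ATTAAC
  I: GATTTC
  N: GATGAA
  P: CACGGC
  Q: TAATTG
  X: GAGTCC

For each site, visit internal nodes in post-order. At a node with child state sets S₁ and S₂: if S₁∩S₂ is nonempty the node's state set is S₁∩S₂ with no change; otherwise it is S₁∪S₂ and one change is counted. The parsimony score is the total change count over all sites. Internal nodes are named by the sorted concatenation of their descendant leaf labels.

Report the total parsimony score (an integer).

[col 0] AI: children A:{C}, I:{G} ∪→ {C,G}; cost 1
[col 0] BQ: children B:{A}, Q:{T} ∪→ {A,T}; cost 1
[col 0] NP: children N:{G}, P:{C} ∪→ {C,G}; cost 1
[col 0] NPX: children NP:{C,G}, X:{G} ∩→ {G}; cost 0
[col 0] BNPQX: children BQ:{A,T}, NPX:{G} ∪→ {A,G,T}; cost 1
[col 0] ABINPQX: children AI:{C,G}, BNPQX:{A,G,T} ∩→ {G}; cost 0
[col 1] AI: children A:{A}, I:{A} ∩→ {A}; cost 0
[col 1] BQ: children B:{T}, Q:{A} ∪→ {A,T}; cost 1
[col 1] NP: children N:{A}, P:{A} ∩→ {A}; cost 0
[col 1] NPX: children NP:{A}, X:{A} ∩→ {A}; cost 0
[col 1] BNPQX: children BQ:{A,T}, NPX:{A} ∩→ {A}; cost 0
[col 1] ABINPQX: children AI:{A}, BNPQX:{A} ∩→ {A}; cost 0
[col 2] AI: children A:{C}, I:{T} ∪→ {C,T}; cost 1
[col 2] BQ: children B:{T}, Q:{A} ∪→ {A,T}; cost 1
[col 2] NP: children N:{T}, P:{C} ∪→ {C,T}; cost 1
[col 2] NPX: children NP:{C,T}, X:{G} ∪→ {C,G,T}; cost 1
[col 2] BNPQX: children BQ:{A,T}, NPX:{C,G,T} ∩→ {T}; cost 0
[col 2] ABINPQX: children AI:{C,T}, BNPQX:{T} ∩→ {T}; cost 0
[col 3] AI: children A:{C}, I:{T} ∪→ {C,T}; cost 1
[col 3] BQ: children B:{A}, Q:{T} ∪→ {A,T}; cost 1
[col 3] NP: children N:{G}, P:{G} ∩→ {G}; cost 0
[col 3] NPX: children NP:{G}, X:{T} ∪→ {G,T}; cost 1
[col 3] BNPQX: children BQ:{A,T}, NPX:{G,T} ∩→ {T}; cost 0
[col 3] ABINPQX: children AI:{C,T}, BNPQX:{T} ∩→ {T}; cost 0
[col 4] AI: children A:{A}, I:{T} ∪→ {A,T}; cost 1
[col 4] BQ: children B:{A}, Q:{T} ∪→ {A,T}; cost 1
[col 4] NP: children N:{A}, P:{G} ∪→ {A,G}; cost 1
[col 4] NPX: children NP:{A,G}, X:{C} ∪→ {A,C,G}; cost 1
[col 4] BNPQX: children BQ:{A,T}, NPX:{A,C,G} ∩→ {A}; cost 0
[col 4] ABINPQX: children AI:{A,T}, BNPQX:{A} ∩→ {A}; cost 0
[col 5] AI: children A:{A}, I:{C} ∪→ {A,C}; cost 1
[col 5] BQ: children B:{C}, Q:{G} ∪→ {C,G}; cost 1
[col 5] NP: children N:{A}, P:{C} ∪→ {A,C}; cost 1
[col 5] NPX: children NP:{A,C}, X:{C} ∩→ {C}; cost 0
[col 5] BNPQX: children BQ:{C,G}, NPX:{C} ∩→ {C}; cost 0
[col 5] ABINPQX: children AI:{A,C}, BNPQX:{C} ∩→ {C}; cost 0
per-site changes: [4, 1, 4, 3, 4, 3]; total = 19

19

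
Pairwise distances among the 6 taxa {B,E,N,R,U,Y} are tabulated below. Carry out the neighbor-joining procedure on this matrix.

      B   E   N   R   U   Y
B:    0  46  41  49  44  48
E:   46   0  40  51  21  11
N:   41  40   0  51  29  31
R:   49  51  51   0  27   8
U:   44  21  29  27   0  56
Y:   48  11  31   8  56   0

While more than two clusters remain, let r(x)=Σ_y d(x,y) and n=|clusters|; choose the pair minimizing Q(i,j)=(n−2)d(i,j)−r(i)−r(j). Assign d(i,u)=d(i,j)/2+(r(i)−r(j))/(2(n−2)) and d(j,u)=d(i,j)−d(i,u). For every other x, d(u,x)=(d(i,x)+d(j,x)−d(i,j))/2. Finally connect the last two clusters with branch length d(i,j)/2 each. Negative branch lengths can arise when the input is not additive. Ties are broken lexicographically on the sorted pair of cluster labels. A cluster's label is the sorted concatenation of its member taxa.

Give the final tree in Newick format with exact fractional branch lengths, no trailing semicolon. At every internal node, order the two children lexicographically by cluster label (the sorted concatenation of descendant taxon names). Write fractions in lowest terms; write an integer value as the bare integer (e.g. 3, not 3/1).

(((B:25,N:16):29/8,(E:131/12,U:121/12):41/8):133/16,(R:8,Y:0):133/16)

iteration 1: select R,Y (d=8, Q=-308); attach at lengths (8, 0); label the merged cluster RY
  updated: d(B,RY)=89/2, d(E,RY)=27, d(N,RY)=37, d(RY,U)=75/2
iteration 2: select E,U (d=21, Q=-405/2); attach at lengths (131/12, 121/12); label the merged cluster EU
  updated: d(B,EU)=69/2, d(EU,N)=24, d(EU,RY)=87/4
iteration 3: select B,N (d=41, Q=-140); attach at lengths (25, 16); label the merged cluster BN
  updated: d(BN,EU)=35/4, d(BN,RY)=81/4
iteration 4: select BN,EU (d=35/4, Q=-203/4); attach at lengths (29/8, 41/8); label the merged cluster BENU
  updated: d(BENU,RY)=133/8
iteration 5: select BENU,RY (d=133/8); attach at lengths (133/16, 133/16); label the merged cluster BENRUY
final tree: (((B:25,N:16):29/8,(E:131/12,U:121/12):41/8):133/16,(R:8,Y:0):133/16)
total length: 763/8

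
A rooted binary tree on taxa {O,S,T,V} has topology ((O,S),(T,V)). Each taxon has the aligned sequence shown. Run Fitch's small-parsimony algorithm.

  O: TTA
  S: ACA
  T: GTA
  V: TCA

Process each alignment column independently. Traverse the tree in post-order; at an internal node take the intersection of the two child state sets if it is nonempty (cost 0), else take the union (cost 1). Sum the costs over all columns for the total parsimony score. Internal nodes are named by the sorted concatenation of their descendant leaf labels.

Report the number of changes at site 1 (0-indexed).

[col 0] OS: children O:{T}, S:{A} ∪→ {A,T}; cost 1
[col 0] TV: children T:{G}, V:{T} ∪→ {G,T}; cost 1
[col 0] OSTV: children OS:{A,T}, TV:{G,T} ∩→ {T}; cost 0
[col 1] OS: children O:{T}, S:{C} ∪→ {C,T}; cost 1
[col 1] TV: children T:{T}, V:{C} ∪→ {C,T}; cost 1
[col 1] OSTV: children OS:{C,T}, TV:{C,T} ∩→ {C,T}; cost 0
[col 2] OS: children O:{A}, S:{A} ∩→ {A}; cost 0
[col 2] TV: children T:{A}, V:{A} ∩→ {A}; cost 0
[col 2] OSTV: children OS:{A}, TV:{A} ∩→ {A}; cost 0
per-site changes: [2, 2, 0]; total = 4

2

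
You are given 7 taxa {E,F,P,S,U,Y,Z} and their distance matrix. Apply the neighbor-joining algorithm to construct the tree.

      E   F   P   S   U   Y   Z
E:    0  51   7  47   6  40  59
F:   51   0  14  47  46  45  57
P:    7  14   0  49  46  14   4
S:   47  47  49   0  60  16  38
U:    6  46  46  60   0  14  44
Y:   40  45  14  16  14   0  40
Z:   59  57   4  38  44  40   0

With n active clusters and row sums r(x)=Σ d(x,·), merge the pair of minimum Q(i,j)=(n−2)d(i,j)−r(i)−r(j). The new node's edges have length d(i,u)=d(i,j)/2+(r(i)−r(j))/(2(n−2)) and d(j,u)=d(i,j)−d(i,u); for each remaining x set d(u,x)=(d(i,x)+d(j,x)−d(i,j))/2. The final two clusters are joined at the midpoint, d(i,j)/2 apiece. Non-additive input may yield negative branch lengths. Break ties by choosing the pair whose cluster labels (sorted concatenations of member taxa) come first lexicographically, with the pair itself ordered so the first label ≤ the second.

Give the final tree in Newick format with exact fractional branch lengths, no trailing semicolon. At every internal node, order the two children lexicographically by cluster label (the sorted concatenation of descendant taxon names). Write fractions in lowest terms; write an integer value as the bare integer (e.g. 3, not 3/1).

step 1: merge (E,U) at d=6, Q=-396; branch lengths E→12/5, U→18/5; new cluster EU
  updated: d(EU,F)=91/2, d(EU,P)=47/2, d(EU,S)=101/2, d(EU,Y)=24, d(EU,Z)=97/2
step 2: merge (P,Z) at d=4, Q=-276; branch lengths P→-67/8, Z→99/8; new cluster PZ
  updated: d(EU,PZ)=34, d(F,PZ)=67/2, d(PZ,S)=83/2, d(PZ,Y)=25
step 3: merge (S,Y) at d=16, Q=-217; branch lengths S→31/2, Y→1/2; new cluster SY
  updated: d(EU,SY)=117/4, d(F,SY)=38, d(PZ,SY)=101/4
step 4: merge (EU,SY) at d=117/4, Q=-571/4; branch lengths EU→299/16, SY→169/16; new cluster ESUY
  updated: d(ESUY,F)=217/8, d(ESUY,PZ)=15
step 5: merge (ESUY,F) at d=217/8, Q=-605/8; branch lengths ESUY→69/16, F→365/16; new cluster EFSUY
  updated: d(EFSUY,PZ)=171/16
step 6: merge (EFSUY,PZ) at d=171/16; branch lengths EFSUY→171/32, PZ→171/32; new cluster EFPSUYZ
final tree: ((((E:12/5,U:18/5):299/16,(S:31/2,Y:1/2):169/16):69/16,F:365/16):171/32,(P:-67/8,Z:99/8):171/32)
total length: 1489/16

((((E:12/5,U:18/5):299/16,(S:31/2,Y:1/2):169/16):69/16,F:365/16):171/32,(P:-67/8,Z:99/8):171/32)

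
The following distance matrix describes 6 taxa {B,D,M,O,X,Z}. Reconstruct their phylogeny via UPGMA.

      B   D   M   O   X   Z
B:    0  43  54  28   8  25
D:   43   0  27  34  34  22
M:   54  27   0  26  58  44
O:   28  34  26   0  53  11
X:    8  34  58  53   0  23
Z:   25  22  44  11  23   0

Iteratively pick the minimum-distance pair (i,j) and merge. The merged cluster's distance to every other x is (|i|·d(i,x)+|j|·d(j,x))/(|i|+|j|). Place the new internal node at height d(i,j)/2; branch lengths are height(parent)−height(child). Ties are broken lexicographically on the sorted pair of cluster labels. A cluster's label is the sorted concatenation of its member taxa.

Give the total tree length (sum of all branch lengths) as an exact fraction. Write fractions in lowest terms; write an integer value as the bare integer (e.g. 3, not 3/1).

157/2

step 1: merge (B,X) at d=8; branch lengths B→4, X→4; new cluster BX
  updated: d(BX,D)=77/2, d(BX,M)=56, d(BX,O)=81/2, d(BX,Z)=24
step 2: merge (O,Z) at d=11; branch lengths O→11/2, Z→11/2; new cluster OZ
  updated: d(BX,OZ)=129/4, d(D,OZ)=28, d(M,OZ)=35
step 3: merge (D,M) at d=27; branch lengths D→27/2, M→27/2; new cluster DM
  updated: d(BX,DM)=189/4, d(DM,OZ)=63/2
step 4: merge (DM,OZ) at d=63/2; branch lengths DM→9/4, OZ→41/4; new cluster DMOZ
  updated: d(BX,DMOZ)=159/4
step 5: merge (BX,DMOZ) at d=159/4; branch lengths BX→127/8, DMOZ→33/8; new cluster BDMOXZ
final tree: ((B:4,X:4):127/8,((D:27/2,M:27/2):9/4,(O:11/2,Z:11/2):41/4):33/8)
total length: 157/2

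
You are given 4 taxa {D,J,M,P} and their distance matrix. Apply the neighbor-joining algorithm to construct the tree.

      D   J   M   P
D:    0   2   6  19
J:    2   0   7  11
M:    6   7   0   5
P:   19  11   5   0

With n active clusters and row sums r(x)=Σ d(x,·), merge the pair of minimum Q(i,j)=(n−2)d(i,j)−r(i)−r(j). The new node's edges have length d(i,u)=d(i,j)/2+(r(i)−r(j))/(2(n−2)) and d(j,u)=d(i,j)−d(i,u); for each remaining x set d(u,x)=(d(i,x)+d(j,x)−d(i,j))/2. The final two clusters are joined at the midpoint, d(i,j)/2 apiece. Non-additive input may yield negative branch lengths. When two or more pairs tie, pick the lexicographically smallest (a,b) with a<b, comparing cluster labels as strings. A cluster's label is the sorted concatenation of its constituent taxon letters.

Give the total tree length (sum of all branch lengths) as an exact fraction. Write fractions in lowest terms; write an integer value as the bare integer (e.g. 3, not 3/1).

iteration 1: select D,J (d=2, Q=-43); attach at lengths (11/4, -3/4); label the merged cluster DJ
  updated: d(DJ,M)=11/2, d(DJ,P)=14
iteration 2: select DJ,M (d=11/2, Q=-49/2); attach at lengths (29/4, -7/4); label the merged cluster DJM
  updated: d(DJM,P)=27/4
iteration 3: select DJM,P (d=27/4); attach at lengths (27/8, 27/8); label the merged cluster DJMP
final tree: (((D:11/4,J:-3/4):29/4,M:-7/4):27/8,P:27/8)
total length: 57/4

57/4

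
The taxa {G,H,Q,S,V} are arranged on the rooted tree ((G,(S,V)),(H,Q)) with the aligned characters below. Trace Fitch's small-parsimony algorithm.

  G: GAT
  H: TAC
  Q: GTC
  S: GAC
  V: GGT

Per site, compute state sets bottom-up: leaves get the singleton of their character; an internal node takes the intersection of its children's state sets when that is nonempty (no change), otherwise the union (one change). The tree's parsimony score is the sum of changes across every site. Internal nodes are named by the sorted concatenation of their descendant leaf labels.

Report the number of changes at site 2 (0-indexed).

2

SV@0: {G} ∩ {G} = {G} (intersection, +0)
GSV@0: {G} ∩ {G} = {G} (intersection, +0)
HQ@0: {T} ∪ {G} = {G,T} (union, +1)
GHQSV@0: {G} ∩ {G,T} = {G} (intersection, +0)
SV@1: {A} ∪ {G} = {A,G} (union, +1)
GSV@1: {A} ∩ {A,G} = {A} (intersection, +0)
HQ@1: {A} ∪ {T} = {A,T} (union, +1)
GHQSV@1: {A} ∩ {A,T} = {A} (intersection, +0)
SV@2: {C} ∪ {T} = {C,T} (union, +1)
GSV@2: {T} ∩ {C,T} = {T} (intersection, +0)
HQ@2: {C} ∩ {C} = {C} (intersection, +0)
GHQSV@2: {T} ∪ {C} = {C,T} (union, +1)
per-site changes: [1, 2, 2]; total = 5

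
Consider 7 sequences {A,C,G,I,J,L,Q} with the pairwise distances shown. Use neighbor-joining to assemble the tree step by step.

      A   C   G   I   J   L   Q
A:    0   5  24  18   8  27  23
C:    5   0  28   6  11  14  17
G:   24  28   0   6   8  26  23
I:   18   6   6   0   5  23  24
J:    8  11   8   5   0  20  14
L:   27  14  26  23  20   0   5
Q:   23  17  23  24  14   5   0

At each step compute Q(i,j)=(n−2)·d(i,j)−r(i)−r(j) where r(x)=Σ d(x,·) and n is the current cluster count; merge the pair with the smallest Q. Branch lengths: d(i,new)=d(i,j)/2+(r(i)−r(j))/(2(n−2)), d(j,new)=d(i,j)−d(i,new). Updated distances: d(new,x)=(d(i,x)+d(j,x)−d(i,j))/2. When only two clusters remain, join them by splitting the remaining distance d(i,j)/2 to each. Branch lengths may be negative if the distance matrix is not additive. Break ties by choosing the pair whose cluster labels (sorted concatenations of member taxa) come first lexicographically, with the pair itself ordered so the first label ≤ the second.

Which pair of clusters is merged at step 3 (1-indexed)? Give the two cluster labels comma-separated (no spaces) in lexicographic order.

step 1: merge (L,Q) at d=5, Q=-196; branch lengths L→17/5, Q→8/5; new cluster LQ
  updated: d(A,LQ)=45/2, d(C,LQ)=13, d(G,LQ)=22, d(I,LQ)=21, d(J,LQ)=29/2
step 2: merge (A,C) at d=5, Q=-241/2; branch lengths A→69/16, C→11/16; new cluster AC
  updated: d(AC,G)=47/2, d(AC,I)=19/2, d(AC,J)=7, d(AC,LQ)=61/4
step 3: merge (G,I) at d=6, Q=-83; branch lengths G→6, I→0; new cluster GI
  updated: d(AC,GI)=27/2, d(GI,J)=7/2, d(GI,LQ)=37/2
step 4: merge (AC,LQ) at d=61/4, Q=-107/2; branch lengths AC→9/2, LQ→43/4; new cluster ACLQ
  updated: d(ACLQ,GI)=67/8, d(ACLQ,J)=25/8
step 5: merge (ACLQ,GI) at d=67/8, Q=-15; branch lengths ACLQ→4, GI→35/8; new cluster ACGILQ
  updated: d(ACGILQ,J)=-7/8
step 6: merge (ACGILQ,J) at d=-7/8; branch lengths ACGILQ→-7/16, J→-7/16; new cluster ACGIJLQ
final tree: ((((A:69/16,C:11/16):9/2,(L:17/5,Q:8/5):43/4):4,(G:6,I:0):35/8):-7/16,J:-7/16)
total length: 155/4

G,I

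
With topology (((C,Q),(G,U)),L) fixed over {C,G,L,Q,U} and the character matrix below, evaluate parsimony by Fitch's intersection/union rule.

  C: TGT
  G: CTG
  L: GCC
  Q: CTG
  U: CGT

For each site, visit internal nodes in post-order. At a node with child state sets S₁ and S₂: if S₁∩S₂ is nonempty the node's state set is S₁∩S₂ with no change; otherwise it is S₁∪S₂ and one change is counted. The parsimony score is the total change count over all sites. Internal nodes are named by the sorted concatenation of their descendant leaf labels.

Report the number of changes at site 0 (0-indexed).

2

[col 0] CQ: children C:{T}, Q:{C} ∪→ {C,T}; cost 1
[col 0] GU: children G:{C}, U:{C} ∩→ {C}; cost 0
[col 0] CGQU: children CQ:{C,T}, GU:{C} ∩→ {C}; cost 0
[col 0] CGLQU: children CGQU:{C}, L:{G} ∪→ {C,G}; cost 1
[col 1] CQ: children C:{G}, Q:{T} ∪→ {G,T}; cost 1
[col 1] GU: children G:{T}, U:{G} ∪→ {G,T}; cost 1
[col 1] CGQU: children CQ:{G,T}, GU:{G,T} ∩→ {G,T}; cost 0
[col 1] CGLQU: children CGQU:{G,T}, L:{C} ∪→ {C,G,T}; cost 1
[col 2] CQ: children C:{T}, Q:{G} ∪→ {G,T}; cost 1
[col 2] GU: children G:{G}, U:{T} ∪→ {G,T}; cost 1
[col 2] CGQU: children CQ:{G,T}, GU:{G,T} ∩→ {G,T}; cost 0
[col 2] CGLQU: children CGQU:{G,T}, L:{C} ∪→ {C,G,T}; cost 1
per-site changes: [2, 3, 3]; total = 8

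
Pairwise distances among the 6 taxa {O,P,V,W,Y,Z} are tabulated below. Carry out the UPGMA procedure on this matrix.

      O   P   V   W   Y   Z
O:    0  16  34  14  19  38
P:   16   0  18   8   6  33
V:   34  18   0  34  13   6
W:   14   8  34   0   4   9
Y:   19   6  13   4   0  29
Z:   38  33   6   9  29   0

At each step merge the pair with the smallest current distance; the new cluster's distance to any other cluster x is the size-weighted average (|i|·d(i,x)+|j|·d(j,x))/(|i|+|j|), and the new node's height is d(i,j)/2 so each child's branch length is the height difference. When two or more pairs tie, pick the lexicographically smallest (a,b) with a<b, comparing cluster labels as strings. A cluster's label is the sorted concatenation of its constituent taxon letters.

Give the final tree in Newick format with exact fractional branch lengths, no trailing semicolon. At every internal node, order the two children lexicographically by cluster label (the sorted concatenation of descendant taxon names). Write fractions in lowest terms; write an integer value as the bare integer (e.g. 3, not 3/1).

((O:49/6,(P:7/2,(W:2,Y:2):3/2):14/3):29/6,(V:3,Z:3):10)

1. join W+Y (d=4) ⇒ WY; edges |W|=2, |Y|=2
  updated: d(O,WY)=33/2, d(P,WY)=7, d(V,WY)=47/2, d(WY,Z)=19
2. join V+Z (d=6) ⇒ VZ; edges |V|=3, |Z|=3
  updated: d(O,VZ)=36, d(P,VZ)=51/2, d(VZ,WY)=85/4
3. join P+WY (d=7) ⇒ PWY; edges |P|=7/2, |WY|=3/2
  updated: d(O,PWY)=49/3, d(PWY,VZ)=68/3
4. join O+PWY (d=49/3) ⇒ OPWY; edges |O|=49/6, |PWY|=14/3
  updated: d(OPWY,VZ)=26
5. join OPWY+VZ (d=26) ⇒ OPVWYZ; edges |OPWY|=29/6, |VZ|=10
final tree: ((O:49/6,(P:7/2,(W:2,Y:2):3/2):14/3):29/6,(V:3,Z:3):10)
total length: 128/3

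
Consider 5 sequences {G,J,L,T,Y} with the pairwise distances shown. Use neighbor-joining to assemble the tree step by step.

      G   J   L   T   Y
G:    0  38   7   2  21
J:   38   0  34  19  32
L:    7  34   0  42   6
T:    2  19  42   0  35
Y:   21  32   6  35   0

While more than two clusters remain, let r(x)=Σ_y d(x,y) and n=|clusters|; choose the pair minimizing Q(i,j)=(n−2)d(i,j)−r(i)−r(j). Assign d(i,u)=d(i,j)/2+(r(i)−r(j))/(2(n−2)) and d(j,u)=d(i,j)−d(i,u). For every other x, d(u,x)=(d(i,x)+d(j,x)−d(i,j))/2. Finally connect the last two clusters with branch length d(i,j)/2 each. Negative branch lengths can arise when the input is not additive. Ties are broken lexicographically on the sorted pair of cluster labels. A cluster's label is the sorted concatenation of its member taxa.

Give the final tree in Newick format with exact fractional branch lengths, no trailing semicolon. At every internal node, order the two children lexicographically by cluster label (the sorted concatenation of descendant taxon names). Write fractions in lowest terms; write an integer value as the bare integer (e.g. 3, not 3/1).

1. join L+Y (d=6, Q=-165) ⇒ LY; edges |L|=13/6, |Y|=23/6
  updated: d(G,LY)=11, d(J,LY)=30, d(LY,T)=71/2
2. join G+LY (d=11, Q=-211/2) ⇒ GLY; edges |G|=-7/8, |LY|=95/8
  updated: d(GLY,J)=57/2, d(GLY,T)=53/4
3. join GLY+J (d=57/2, Q=-243/4) ⇒ GJLY; edges |GLY|=91/8, |J|=137/8
  updated: d(GJLY,T)=15/8
4. join GJLY+T (d=15/8) ⇒ GJLTY; edges |GJLY|=15/16, |T|=15/16
final tree: (((G:-7/8,(L:13/6,Y:23/6):95/8):91/8,J:137/8):15/16,T:15/16)
total length: 379/8

(((G:-7/8,(L:13/6,Y:23/6):95/8):91/8,J:137/8):15/16,T:15/16)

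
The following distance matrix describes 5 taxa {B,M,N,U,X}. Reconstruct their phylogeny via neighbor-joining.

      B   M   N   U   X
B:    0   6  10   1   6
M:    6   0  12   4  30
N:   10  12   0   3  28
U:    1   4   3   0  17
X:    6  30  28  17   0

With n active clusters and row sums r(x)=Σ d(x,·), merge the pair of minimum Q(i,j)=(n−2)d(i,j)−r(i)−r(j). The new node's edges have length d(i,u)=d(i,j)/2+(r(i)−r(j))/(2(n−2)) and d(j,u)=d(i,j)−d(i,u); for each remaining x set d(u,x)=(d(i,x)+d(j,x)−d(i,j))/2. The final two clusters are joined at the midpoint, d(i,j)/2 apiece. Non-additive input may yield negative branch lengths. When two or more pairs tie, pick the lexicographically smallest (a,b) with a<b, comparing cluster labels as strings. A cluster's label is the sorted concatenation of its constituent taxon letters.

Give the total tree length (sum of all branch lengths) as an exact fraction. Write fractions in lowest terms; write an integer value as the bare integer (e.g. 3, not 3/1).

49/2

1. join B+X (d=6, Q=-86) ⇒ BX; edges |B|=-20/3, |X|=38/3
  updated: d(BX,M)=15, d(BX,N)=16, d(BX,U)=6
2. join BX+M (d=15, Q=-38) ⇒ BMX; edges |BX|=9, |M|=6
  updated: d(BMX,N)=13/2, d(BMX,U)=-5/2
3. join BMX+N (d=13/2, Q=-7) ⇒ BMNX; edges |BMX|=1/2, |N|=6
  updated: d(BMNX,U)=-3
4. join BMNX+U (d=-3) ⇒ BMNUX; edges |BMNX|=-3/2, |U|=-3/2
final tree: ((((B:-20/3,X:38/3):9,M:6):1/2,N:6):-3/2,U:-3/2)
total length: 49/2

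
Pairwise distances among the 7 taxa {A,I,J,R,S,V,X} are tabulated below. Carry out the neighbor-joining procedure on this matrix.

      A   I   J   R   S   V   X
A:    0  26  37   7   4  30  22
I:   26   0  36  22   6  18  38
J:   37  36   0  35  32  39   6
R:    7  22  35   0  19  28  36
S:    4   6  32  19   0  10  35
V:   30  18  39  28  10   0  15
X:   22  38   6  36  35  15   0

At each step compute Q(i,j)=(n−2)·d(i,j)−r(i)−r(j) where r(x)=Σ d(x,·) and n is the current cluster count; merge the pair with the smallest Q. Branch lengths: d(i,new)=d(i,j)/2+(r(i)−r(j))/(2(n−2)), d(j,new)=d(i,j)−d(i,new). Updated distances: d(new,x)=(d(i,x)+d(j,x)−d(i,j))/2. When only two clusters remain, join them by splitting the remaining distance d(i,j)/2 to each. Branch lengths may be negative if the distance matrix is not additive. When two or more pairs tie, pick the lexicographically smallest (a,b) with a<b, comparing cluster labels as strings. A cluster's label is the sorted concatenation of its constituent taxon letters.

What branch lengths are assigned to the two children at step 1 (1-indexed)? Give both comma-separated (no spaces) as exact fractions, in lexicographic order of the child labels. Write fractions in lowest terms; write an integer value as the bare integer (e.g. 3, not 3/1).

step 1: merge (J,X) at d=6, Q=-307; branch lengths J→63/10, X→-3/10; new cluster JX
  updated: d(A,JX)=53/2, d(I,JX)=34, d(JX,R)=65/2, d(JX,S)=61/2, d(JX,V)=24
step 2: merge (A,R) at d=7, Q=-174; branch lengths A→13/8, R→43/8; new cluster AR
  updated: d(AR,I)=41/2, d(AR,JX)=26, d(AR,S)=8, d(AR,V)=51/2
step 3: merge (JX,V) at d=24, Q=-120; branch lengths JX→109/6, V→35/6; new cluster JVX
  updated: d(AR,JVX)=55/4, d(I,JVX)=14, d(JVX,S)=33/4
step 4: merge (AR,JVX) at d=55/4, Q=-203/4; branch lengths AR→135/16, JVX→85/16; new cluster AJRVX
  updated: d(AJRVX,I)=83/8, d(AJRVX,S)=5/4
step 5: merge (AJRVX,I) at d=83/8, Q=-141/8; branch lengths AJRVX→45/16, I→121/16; new cluster AIJRVX
  updated: d(AIJRVX,S)=-25/16
step 6: merge (AIJRVX,S) at d=-25/16; branch lengths AIJRVX→-25/32, S→-25/32; new cluster AIJRSVX
final tree: ((((A:13/8,R:43/8):135/16,((J:63/10,X:-3/10):109/6,V:35/6):85/16):45/16,I:121/16):-25/32,S:-25/32)
total length: 953/16

63/10,-3/10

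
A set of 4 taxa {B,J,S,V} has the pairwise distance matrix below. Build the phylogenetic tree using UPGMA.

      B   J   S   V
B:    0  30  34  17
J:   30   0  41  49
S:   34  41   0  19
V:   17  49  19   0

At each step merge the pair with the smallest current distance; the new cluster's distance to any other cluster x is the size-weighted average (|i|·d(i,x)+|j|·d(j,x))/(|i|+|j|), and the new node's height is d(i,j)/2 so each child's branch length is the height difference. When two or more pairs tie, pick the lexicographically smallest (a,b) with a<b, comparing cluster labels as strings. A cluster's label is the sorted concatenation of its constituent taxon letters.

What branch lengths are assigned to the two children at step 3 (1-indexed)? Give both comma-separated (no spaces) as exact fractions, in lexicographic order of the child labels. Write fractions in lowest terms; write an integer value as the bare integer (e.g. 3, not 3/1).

1. join B+V (d=17) ⇒ BV; edges |B|=17/2, |V|=17/2
  updated: d(BV,J)=79/2, d(BV,S)=53/2
2. join BV+S (d=53/2) ⇒ BSV; edges |BV|=19/4, |S|=53/4
  updated: d(BSV,J)=40
3. join BSV+J (d=40) ⇒ BJSV; edges |BSV|=27/4, |J|=20
final tree: (((B:17/2,V:17/2):19/4,S:53/4):27/4,J:20)
total length: 247/4

27/4,20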